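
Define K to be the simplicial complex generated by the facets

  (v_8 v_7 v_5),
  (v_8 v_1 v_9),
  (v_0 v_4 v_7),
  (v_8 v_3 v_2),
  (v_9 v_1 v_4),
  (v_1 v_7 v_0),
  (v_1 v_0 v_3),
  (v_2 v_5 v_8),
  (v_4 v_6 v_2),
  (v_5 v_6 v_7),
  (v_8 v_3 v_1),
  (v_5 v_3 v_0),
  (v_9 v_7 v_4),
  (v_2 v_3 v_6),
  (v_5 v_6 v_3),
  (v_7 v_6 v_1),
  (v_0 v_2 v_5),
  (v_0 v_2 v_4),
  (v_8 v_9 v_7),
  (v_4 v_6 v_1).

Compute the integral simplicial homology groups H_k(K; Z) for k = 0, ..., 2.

H_0 = Z,  H_1 = Z × Z/2,  H_2 = 0.

K has 10 vertices, 30 edges, 20 triangles.
rank ∂_0 = 0, rank ∂_1 = 9 ⇒ b_0 = 10 − 0 − 9 = 1; all invariant factors of ∂_1 are 1 so no torsion. So H_0 ≅ Z.
rank ∂_1 = 9, rank ∂_2 = 20 ⇒ b_1 = 30 − 9 − 20 = 1; ∂_2 has invariant factor(s) [2] giving torsion. So H_1 ≅ Z × Z/2.
rank ∂_2 = 20, rank ∂_3 = 0 ⇒ b_2 = 20 − 20 − 0 = 0. So H_2 ≅ 0.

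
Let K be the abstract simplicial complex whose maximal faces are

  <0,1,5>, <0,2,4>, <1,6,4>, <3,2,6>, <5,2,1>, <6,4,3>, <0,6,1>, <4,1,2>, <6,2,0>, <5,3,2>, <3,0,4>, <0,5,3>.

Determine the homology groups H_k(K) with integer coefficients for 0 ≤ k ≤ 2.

Order the vertices as 0 < 1 < 2 < 3 < 4 < 5 < 6. Listing each simplex with vertices in this order, K has dimension 2 with simplices:

  0-simplices (7): [0], [1], [2], [3], [4], [5], [6]
  1-simplices (18): [0,1], [0,2], [0,3], [0,4], [0,5], [0,6], [1,2], [1,4], [1,5], [1,6], [2,3], [2,4], [2,5], [2,6], [3,4], [3,5], [3,6], [4,6]
  2-simplices (12): [0,1,5], [0,1,6], [0,2,4], [0,2,6], [0,3,4], [0,3,5], [1,2,4], [1,2,5], [1,4,6], [2,3,5], [2,3,6], [3,4,6]

Hence C_0 ≅ Z^7, C_1 ≅ Z^18, C_2 ≅ Z^12.

∂_1: C_1 → C_0 maps an edge to its endpoints' difference, ∂[p,q] = q − p.
As a 7×18 matrix over Z this has rank 6, with invariant factors (1,1,1,1,1,1).

Boundary ∂_2: C_2 → C_1 sends each 2-simplex [p,q,r] to [q,r] − [p,r] + [p,q]. For instance
  ∂[0,1,5] = [1,5] − [0,5] + [0,1],
  ∂[1,4,6] = [4,6] − [1,6] + [1,4].
This gives a 18×12 integer matrix of rank 12; reducing to Smith normal form yields diagonal entries (1,1,1,1,1,1,1,1,1,1,1,2).

Now H_k = ker ∂_k / im ∂_{k+1}, so:

  H_0: rank C_0 − rank ∂_1 = 7 − 6 = 1, and the invariant factors of ∂_1 are all 1, so H_0 ≅ Z.
  H_1: rank ker ∂_1 − rank ∂_2 = (18 − 6) − 12 = 0, and ∂_2 has invariant factor 2 > 1, so H_1 ≅ Z/2.
  H_2: rank ker ∂_2 − rank ∂_3 = (12 − 12) − 0 = 0, and there is no ∂_3, so H_2 ≅ 0.

H_0 ≅ Z,  H_1 ≅ Z/2,  H_2 = 0.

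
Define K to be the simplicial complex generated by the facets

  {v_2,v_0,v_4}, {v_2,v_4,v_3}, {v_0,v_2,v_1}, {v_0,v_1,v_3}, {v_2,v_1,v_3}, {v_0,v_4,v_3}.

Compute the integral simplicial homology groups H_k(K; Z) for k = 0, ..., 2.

H_0 ≅ Z,  H_1 = 0,  H_2 ≅ Z.

K has 5 vertices, 9 edges, 6 triangles.
rank ∂_0 = 0, rank ∂_1 = 4 ⇒ b_0 = 5 − 0 − 4 = 1; all invariant factors of ∂_1 are 1 so no torsion. So H_0 = Z.
rank ∂_1 = 4, rank ∂_2 = 5 ⇒ b_1 = 9 − 4 − 5 = 0; all invariant factors of ∂_2 are 1 so no torsion. So H_1 = 0.
rank ∂_2 = 5, rank ∂_3 = 0 ⇒ b_2 = 6 − 5 − 0 = 1. So H_2 = Z.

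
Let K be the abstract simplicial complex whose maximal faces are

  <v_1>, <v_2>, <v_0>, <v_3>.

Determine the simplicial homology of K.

H_0 = Z^4.

Take the total order v_0 < v_1 < v_2 < v_3 on the vertex set. Then K (dimension 0) consists of the simplices:

  0-simplices (4): [v_0], [v_1], [v_2], [v_3]

giving chain groups C_0 ≅ Z^4.

From H_k ≅ ker(∂_k) / im(∂_{k+1}) we obtain:

  H_0: rank C_0 − rank ∂_1 = 4 − 0 = 4, and there is no ∂_1, so H_0 = Z^4.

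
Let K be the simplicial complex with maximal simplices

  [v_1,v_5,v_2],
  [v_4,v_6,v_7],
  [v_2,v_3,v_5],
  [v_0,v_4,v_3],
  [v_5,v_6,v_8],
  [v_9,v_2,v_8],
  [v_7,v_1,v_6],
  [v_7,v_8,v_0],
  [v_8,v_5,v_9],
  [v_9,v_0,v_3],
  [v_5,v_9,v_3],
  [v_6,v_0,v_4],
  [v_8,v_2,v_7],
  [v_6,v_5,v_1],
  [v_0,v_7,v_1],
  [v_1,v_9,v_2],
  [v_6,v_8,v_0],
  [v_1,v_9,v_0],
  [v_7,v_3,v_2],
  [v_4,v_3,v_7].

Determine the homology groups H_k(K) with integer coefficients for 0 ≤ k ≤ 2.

We work with the vertex ordering v_0 < v_1 < v_2 < v_3 < v_4 < v_5 < v_6 < v_7 < v_8 < v_9. The simplices of K, each written with vertices in increasing order, are:

  0-simplices (10): [v_0], [v_1], [v_2], [v_3], [v_4], [v_5], [v_6], [v_7], [v_8], [v_9]
  1-simplices (30): (30 of them)
  2-simplices (20): (20 of them)

so the chain groups are C_0 ≅ Z^10, C_1 ≅ Z^30, C_2 ≅ Z^20.

Boundary ∂_1: C_1 → C_0 is given by ∂[p,q] = [q] − [p]. For instance
  ∂[v_2,v_8] = [v_8] − [v_2].
This gives a 10×30 integer matrix of rank 9; reducing to Smith normal form yields diagonal entries (1,1,1,1,1,1,1,1,1).

Boundary ∂_2: C_2 → C_1 maps a triangle to the signed sum of its edges. For instance
  ∂[v_1,v_5,v_6] = [v_5,v_6] − [v_1,v_6] + [v_1,v_5],
  ∂[v_2,v_3,v_5] = [v_3,v_5] − [v_2,v_5] + [v_2,v_3].
The 30×20 boundary matrix has rank 20 and Smith normal form diag(1,1,1,1,1,1,1,1,1,1,1,1,1,1,1,1,1,1,1,2).

From H_k ≅ ker(∂_k) / im(∂_{k+1}) we obtain:

  H_0: rank C_0 − rank ∂_1 = 10 − 9 = 1, and the invariant factors of ∂_1 are all 1, so H_0 = Z.
  H_1: rank ker ∂_1 − rank ∂_2 = (30 − 9) − 20 = 1, and ∂_2 has invariant factor 2 > 1, so H_1 = Z ⊕ Z/2Z.
  H_2: rank ker ∂_2 − rank ∂_3 = (20 − 20) − 0 = 0, and there is no ∂_3, so H_2 = 0.

(K is a triangulation of the Klein bottle.)

H_0 ≅ Z,  H_1 ≅ Z ⊕ Z/2Z,  H_2 = 0.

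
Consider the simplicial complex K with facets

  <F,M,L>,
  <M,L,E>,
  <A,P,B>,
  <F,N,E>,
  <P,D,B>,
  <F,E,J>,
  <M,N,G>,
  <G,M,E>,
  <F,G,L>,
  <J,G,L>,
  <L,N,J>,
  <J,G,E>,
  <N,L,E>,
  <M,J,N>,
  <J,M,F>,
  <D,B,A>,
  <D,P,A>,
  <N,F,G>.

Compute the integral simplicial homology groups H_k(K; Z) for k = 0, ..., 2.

H_0 = Z^2,  H_1 = Z^2,  H_2 = Z^2.

Take the total order A < B < D < E < F < G < J < L < M < N < P on the vertex set. Then K (dimension 2) consists of the simplices:

  0-simplices (11): A, B, D, E, F, G, J, L, M, N, P
  1-simplices (27): AB, AD, AP, BD, BP, DP, EF, EG, EJ, EL, EM, EN, FG, FJ, FL, FM, FN, GJ, GL, GM, GN, JL, JM, JN, LM, LN, MN
  2-simplices (18): ABD, ABP, ADP, BDP, EFJ, EFN, EGJ, EGM, ELM, ELN, FGL, FGN, FJM, FLM, GJL, GMN, JLN, JMN

Hence C_0 ≅ Z^11, C_1 ≅ Z^27, C_2 ≅ Z^18.

Boundary ∂_1: C_1 → C_0 maps an edge to its endpoints' difference, ∂[p,q] = q − p. For instance
  ∂FM = M − F.
As a 11×27 matrix over Z this has rank 9, with invariant factors (1,1,1,1,1,1,1,1,1).

∂_2: C_2 → C_1 maps a triangle to the signed sum of its edges. For instance
  ∂FJM = JM − FM + FJ,
  ∂EGJ = GJ − EJ + EG.
This gives a 27×18 integer matrix of rank 16; reducing to Smith normal form yields diagonal entries (1,1,1,1,1,1,1,1,1,1,1,1,1,1,1,1).

Computing H_k = (kernel of ∂_k) / (image of ∂_{k+1}):

  H_0: rank C_0 − rank ∂_1 = 11 − 9 = 2, and the invariant factors of ∂_1 are all 1, so H_0 = Z^2.
  H_1: rank ker ∂_1 − rank ∂_2 = (27 − 9) − 16 = 2, and the invariant factors of ∂_2 are all 1, so H_1 = Z^2.
  H_2: rank ker ∂_2 − rank ∂_3 = (18 − 16) − 0 = 2, and there is no ∂_3, so H_2 = Z^2.

(K is a triangulation of the disjoint union of the 2-sphere S^2 and the torus T^2.)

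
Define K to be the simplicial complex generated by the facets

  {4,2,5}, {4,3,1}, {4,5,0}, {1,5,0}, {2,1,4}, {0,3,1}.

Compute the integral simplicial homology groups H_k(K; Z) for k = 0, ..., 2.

H_0 = Z,  H_1 = Z,  H_2 = 0.

Fix the vertex order 0 < 1 < 2 < 3 < 4 < 5 and write every simplex with vertices in increasing order. Then dim K = 2 and the simplices of K are:

  0-simplices (6): [0], [1], [2], [3], [4], [5]
  1-simplices (12): [0,1], [0,3], [0,4], [0,5], [1,2], [1,3], [1,4], [1,5], [2,4], [2,5], [3,4], [4,5]
  2-simplices (6): [0,1,3], [0,1,5], [0,4,5], [1,2,4], [1,3,4], [2,4,5]

Hence C_0 ≅ Z^6, C_1 ≅ Z^12, C_2 ≅ Z^6.

∂_1: C_1 → C_0 is given by ∂[p,q] = [q] − [p]. For instance
  ∂[0,4] = [4] − [0].
This gives a 6×12 integer matrix of rank 5; reducing to Smith normal form yields diagonal entries (1,1,1,1,1).

The boundary map ∂_2: C_2 → C_1 sends each 2-simplex [p,q,r] to [q,r] − [p,r] + [p,q]. For instance
  ∂[0,1,3] = [1,3] − [0,3] + [0,1],
  ∂[0,1,5] = [1,5] − [0,5] + [0,1].
The 12×6 boundary matrix has rank 6 and Smith normal form diag(1,1,1,1,1,1).

Computing H_k = (kernel of ∂_k) / (image of ∂_{k+1}):

  H_0: rank C_0 − rank ∂_1 = 6 − 5 = 1, and the invariant factors of ∂_1 are all 1, so H_0 = Z.
  H_1: rank ker ∂_1 − rank ∂_2 = (12 − 5) − 6 = 1, and the invariant factors of ∂_2 are all 1, so H_1 = Z.
  H_2: rank ker ∂_2 − rank ∂_3 = (6 − 6) − 0 = 0, and there is no ∂_3, so H_2 = 0.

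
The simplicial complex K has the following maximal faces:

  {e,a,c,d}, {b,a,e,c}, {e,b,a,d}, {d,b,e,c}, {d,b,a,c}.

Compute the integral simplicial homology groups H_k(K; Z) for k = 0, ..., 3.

Fix the vertex order a < b < c < d < e and write every simplex with vertices in increasing order. Then dim K = 3 and the simplices of K are:

  0-simplices (5): a, b, c, d, e
  1-simplices (10): ab, ac, ad, ae, bc, bd, be, cd, ce, de
  2-simplices (10): abc, abd, abe, acd, ace, ade, bcd, bce, bde, cde
  3-simplices (5): abcd, abce, abde, acde, bcde

Hence C_0 ≅ Z^5, C_1 ≅ Z^10, C_2 ≅ Z^10, C_3 ≅ Z^5.

Boundary ∂_1: C_1 → C_0 sends each edge [p,q] (with p < q) to q − p. For instance
  ∂cd = d − c.
As a 5×10 matrix over Z this has rank 4, with invariant factors (1,1,1,1).

The boundary map ∂_2: C_2 → C_1 sends each 2-simplex [p,q,r] to [q,r] − [p,r] + [p,q]. For instance
  ∂bde = de − be + bd,
  ∂abd = bd − ad + ab.
The resulting 10×10 matrix has rank 6, and its Smith normal form has invariant factors (1,1,1,1,1,1).

Boundary ∂_3: C_3 → C_2 sends each 3-simplex σ to the alternating sum Σ_i (−1)^i (σ with its i-th vertex removed). For instance
  ∂bcde = cde − bde + bce − bcd,
  ∂acde = cde − ade + ace − acd.
This gives a 10×5 integer matrix of rank 4; reducing to Smith normal form yields diagonal entries (1,1,1,1).

From H_k ≅ ker(∂_k) / im(∂_{k+1}) we obtain:

  H_0: rank C_0 − rank ∂_1 = 5 − 4 = 1, and the invariant factors of ∂_1 are all 1, so H_0 ≅ Z.
  H_1: rank ker ∂_1 − rank ∂_2 = (10 − 4) − 6 = 0, and the invariant factors of ∂_2 are all 1, so H_1 ≅ 0.
  H_2: rank ker ∂_2 − rank ∂_3 = (10 − 6) − 4 = 0, and the invariant factors of ∂_3 are all 1, so H_2 ≅ 0.
  H_3: rank ker ∂_3 − rank ∂_4 = (5 − 4) − 0 = 1, and there is no ∂_4, so H_3 ≅ Z.

As a check, the Euler characteristic is 5 − 10 + 10 − 5 = 0, which agrees with 1 − 0 + 0 − 1 = 0.

H_0 = Z,  H_1 = 0,  H_2 = 0,  H_3 = Z.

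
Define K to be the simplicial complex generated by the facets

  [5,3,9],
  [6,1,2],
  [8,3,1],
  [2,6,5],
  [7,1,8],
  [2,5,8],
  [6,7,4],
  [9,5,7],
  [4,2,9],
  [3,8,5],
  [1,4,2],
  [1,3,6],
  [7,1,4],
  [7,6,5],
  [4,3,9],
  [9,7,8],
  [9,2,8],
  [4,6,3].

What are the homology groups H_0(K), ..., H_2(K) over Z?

H_0 = Z,  H_1 = Z ⊕ Z/2Z,  H_2 = 0.

Take the total order 1 < 2 < 3 < 4 < 5 < 6 < 7 < 8 < 9 on the vertex set. Then K (dimension 2) consists of the simplices:

  0-simplices (9): [1], [2], [3], [4], [5], [6], [7], [8], [9]
  1-simplices (27): (27 of them)
  2-simplices (18): [1,2,4], [1,2,6], [1,3,6], [1,3,8], [1,4,7], [1,7,8], [2,4,9], [2,5,6], [2,5,8], [2,8,9], [3,4,6], [3,4,9], [3,5,8], [3,5,9], [4,6,7], [5,6,7], [5,7,9], [7,8,9]

so the chain groups are C_0 ≅ Z^9, C_1 ≅ Z^27, C_2 ≅ Z^18.

∂_1: C_1 → C_0 is given by ∂[p,q] = [q] − [p]. For instance
  ∂[2,4] = [4] − [2].
As a 9×27 matrix over Z this has rank 8, with invariant factors (1,1,1,1,1,1,1,1).

∂_2: C_2 → C_1 maps a triangle to the signed sum of its edges. For instance
  ∂[1,2,4] = [2,4] − [1,4] + [1,2],
  ∂[1,3,6] = [3,6] − [1,6] + [1,3].
The resulting 27×18 matrix has rank 18, and its Smith normal form has invariant factors (1,1,1,1,1,1,1,1,1,1,1,1,1,1,1,1,1,2).

From H_k ≅ ker(∂_k) / im(∂_{k+1}) we obtain:

  H_0: rank C_0 − rank ∂_1 = 9 − 8 = 1, and the invariant factors of ∂_1 are all 1, so H_0 = Z.
  H_1: rank ker ∂_1 − rank ∂_2 = (27 − 8) − 18 = 1, and ∂_2 has invariant factor 2 > 1, so H_1 = Z ⊕ Z/2Z.
  H_2: rank ker ∂_2 − rank ∂_3 = (18 − 18) − 0 = 0, and there is no ∂_3, so H_2 = 0.

As a check, the Euler characteristic is 9 − 27 + 18 = 0, which agrees with 1 − 1 + 0 = 0.
(K is a triangulation of the Klein bottle.)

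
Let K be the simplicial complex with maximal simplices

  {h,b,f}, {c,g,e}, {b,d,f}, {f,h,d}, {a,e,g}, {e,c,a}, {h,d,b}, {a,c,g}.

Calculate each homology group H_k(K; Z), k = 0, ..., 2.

H_0 ≅ Z^2,  H_1 = 0,  H_2 ≅ Z^2.

We work with the vertex ordering a < b < c < d < e < f < g < h. The simplices of K, each written with vertices in increasing order, are:

  0-simplices (8): a, b, c, d, e, f, g, h
  1-simplices (12): ac, ae, ag, bd, bf, bh, ce, cg, df, dh, eg, fh
  2-simplices (8): ace, acg, aeg, bdf, bdh, bfh, ceg, dfh

giving chain groups C_0 ≅ Z^8, C_1 ≅ Z^12, C_2 ≅ Z^8.

Boundary ∂_1: C_1 → C_0 sends each edge [p,q] (with p < q) to q − p.
The resulting 8×12 matrix has rank 6, and its Smith normal form has invariant factors (1,1,1,1,1,1).

∂_2: C_2 → C_1 maps a triangle to the signed sum of its edges. For instance
  ∂bdf = df − bf + bd,
  ∂bfh = fh − bh + bf.
As a 12×8 matrix over Z this has rank 6, with invariant factors (1,1,1,1,1,1).

From H_k ≅ ker(∂_k) / im(∂_{k+1}) we obtain:

  H_0: rank C_0 − rank ∂_1 = 8 − 6 = 2, and the invariant factors of ∂_1 are all 1, so H_0 = Z^2.
  H_1: rank ker ∂_1 − rank ∂_2 = (12 − 6) − 6 = 0, and the invariant factors of ∂_2 are all 1, so H_1 = 0.
  H_2: rank ker ∂_2 − rank ∂_3 = (8 − 6) − 0 = 2, and there is no ∂_3, so H_2 = Z^2.

As a check, the Euler characteristic is 8 − 12 + 8 = 4, which agrees with 2 − 0 + 2 = 4.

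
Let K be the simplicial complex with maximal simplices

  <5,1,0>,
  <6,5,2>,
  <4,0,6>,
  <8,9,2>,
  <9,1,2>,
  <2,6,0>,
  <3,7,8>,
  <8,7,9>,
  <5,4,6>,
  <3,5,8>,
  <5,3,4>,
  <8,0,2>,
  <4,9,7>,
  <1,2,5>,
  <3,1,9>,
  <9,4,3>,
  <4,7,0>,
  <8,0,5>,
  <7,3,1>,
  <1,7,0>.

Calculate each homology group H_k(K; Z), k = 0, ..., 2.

H_0 ≅ Z,  H_1 ≅ Z ⊕ Z/2,  H_2 = 0.

We work with the vertex ordering 0 < 1 < 2 < 3 < 4 < 5 < 6 < 7 < 8 < 9. The simplices of K, each written with vertices in increasing order, are:

  0-simplices (10): [0], [1], [2], [3], [4], [5], [6], [7], [8], [9]
  1-simplices (30): (30 of them)
  2-simplices (20): (20 of them)

so the chain groups are C_0 ≅ Z^10, C_1 ≅ Z^30, C_2 ≅ Z^20.

Boundary ∂_1: C_1 → C_0 sends each edge [p,q] (with p < q) to q − p.
The 10×30 boundary matrix has rank 9 and Smith normal form diag(1,1,1,1,1,1,1,1,1).

∂_2: C_2 → C_1 sends each 2-simplex [p,q,r] to [q,r] − [p,r] + [p,q]. For instance
  ∂[2,8,9] = [8,9] − [2,9] + [2,8],
  ∂[0,2,8] = [2,8] − [0,8] + [0,2].
The resulting 30×20 matrix has rank 20, and its Smith normal form has invariant factors (1,1,1,1,1,1,1,1,1,1,1,1,1,1,1,1,1,1,1,2).

From H_k ≅ ker(∂_k) / im(∂_{k+1}) we obtain:

  H_0: rank C_0 − rank ∂_1 = 10 − 9 = 1, and the invariant factors of ∂_1 are all 1, so H_0 ≅ Z.
  H_1: rank ker ∂_1 − rank ∂_2 = (30 − 9) − 20 = 1, and ∂_2 has invariant factor 2 > 1, so H_1 ≅ Z ⊕ Z/2.
  H_2: rank ker ∂_2 − rank ∂_3 = (20 − 20) − 0 = 0, and there is no ∂_3, so H_2 ≅ 0.

As a check, the Euler characteristic is 10 − 30 + 20 = 0, which agrees with 1 − 1 + 0 = 0.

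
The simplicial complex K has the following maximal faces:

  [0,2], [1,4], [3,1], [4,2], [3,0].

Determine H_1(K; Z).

Take the total order 0 < 1 < 2 < 3 < 4 on the vertex set. Then K (dimension 1) consists of the simplices:

  0-simplices (5): [0], [1], [2], [3], [4]
  1-simplices (5): [0,2], [0,3], [1,3], [1,4], [2,4]

giving chain groups C_0 ≅ Z^5, C_1 ≅ Z^5.

The boundary map ∂_1: C_1 → C_0 sends each edge [p,q] (with p < q) to q − p. For instance
  ∂[0,3] = [3] − [0].
The resulting 5×5 matrix has rank 4, and its Smith normal form has invariant factors (1,1,1,1).

Reading off H_k = ker ∂_k / im ∂_{k+1}:

  H_1: rank ker ∂_1 − rank ∂_2 = (5 − 4) − 0 = 1, and there is no ∂_2, so H_1 = Z.

H_1 ≅ Z.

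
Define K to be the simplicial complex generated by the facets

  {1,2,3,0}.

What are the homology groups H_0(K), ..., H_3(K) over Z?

H_0 ≅ Z,  H_1 = 0,  H_2 = 0,  H_3 = 0.

We work with the vertex ordering 0 < 1 < 2 < 3. The simplices of K, each written with vertices in increasing order, are:

  0-simplices (4): [0], [1], [2], [3]
  1-simplices (6): [0,1], [0,2], [0,3], [1,2], [1,3], [2,3]
  2-simplices (4): [0,1,2], [0,1,3], [0,2,3], [1,2,3]
  3-simplices (1): [0,1,2,3]

giving chain groups C_0 ≅ Z^4, C_1 ≅ Z^6, C_2 ≅ Z^4, C_3 ≅ Z^1.

Boundary ∂_1: C_1 → C_0 is given by ∂[p,q] = [q] − [p]. For instance
  ∂[1,3] = [3] − [1].
As a 4×6 matrix over Z this has rank 3, with invariant factors (1,1,1).

∂_2: C_2 → C_1 acts by ∂[p,q,r] = [q,r] − [p,r] + [p,q]. For instance
  ∂[0,2,3] = [2,3] − [0,3] + [0,2],
  ∂[0,1,3] = [1,3] − [0,3] + [0,1].
The 6×4 boundary matrix has rank 3 and Smith normal form diag(1,1,1).

Boundary ∂_3: C_3 → C_2 sends each 3-simplex σ to the alternating sum Σ_i (−1)^i (σ with its i-th vertex removed). For instance
  ∂[0,1,2,3] = [1,2,3] − [0,2,3] + [0,1,3] − [0,1,2].
This gives a 4×1 integer matrix of rank 1; reducing to Smith normal form yields diagonal entries (1).

Computing H_k = (kernel of ∂_k) / (image of ∂_{k+1}):

  H_0: rank C_0 − rank ∂_1 = 4 − 3 = 1, and the invariant factors of ∂_1 are all 1, so H_0 = Z.
  H_1: rank ker ∂_1 − rank ∂_2 = (6 − 3) − 3 = 0, and the invariant factors of ∂_2 are all 1, so H_1 = 0.
  H_2: rank ker ∂_2 − rank ∂_3 = (4 − 3) − 1 = 0, and the invariant factors of ∂_3 are all 1, so H_2 = 0.
  H_3: rank ker ∂_3 − rank ∂_4 = (1 − 1) − 0 = 0, and there is no ∂_4, so H_3 = 0.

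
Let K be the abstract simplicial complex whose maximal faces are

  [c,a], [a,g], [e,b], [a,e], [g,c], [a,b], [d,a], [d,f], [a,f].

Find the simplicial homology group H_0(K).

Order the vertices as a < b < c < d < e < f < g. Listing each simplex with vertices in this order, K has dimension 1 with simplices:

  0-simplices (7): a, b, c, d, e, f, g
  1-simplices (9): ab, ac, ad, ae, af, ag, be, cg, df

so the chain groups are C_0 ≅ Z^7, C_1 ≅ Z^9.

The boundary map ∂_1: C_1 → C_0 is given by ∂[p,q] = [q] − [p]. For instance
  ∂af = f − a.
The 7×9 boundary matrix has rank 6 and Smith normal form diag(1,1,1,1,1,1).

Now H_k = ker ∂_k / im ∂_{k+1}, so:

  H_0: rank C_0 − rank ∂_1 = 7 − 6 = 1, and the invariant factors of ∂_1 are all 1, so H_0 = Z.

H_0 = Z.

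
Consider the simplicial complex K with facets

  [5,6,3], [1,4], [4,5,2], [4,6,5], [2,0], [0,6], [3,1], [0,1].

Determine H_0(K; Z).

K has 7 vertices, 12 edges, 3 triangles.
rank ∂_0 = 0, rank ∂_1 = 6 ⇒ b_0 = 7 − 0 − 6 = 1; all invariant factors of ∂_1 are 1 so no torsion. So H_0 ≅ Z.

H_0 ≅ Z.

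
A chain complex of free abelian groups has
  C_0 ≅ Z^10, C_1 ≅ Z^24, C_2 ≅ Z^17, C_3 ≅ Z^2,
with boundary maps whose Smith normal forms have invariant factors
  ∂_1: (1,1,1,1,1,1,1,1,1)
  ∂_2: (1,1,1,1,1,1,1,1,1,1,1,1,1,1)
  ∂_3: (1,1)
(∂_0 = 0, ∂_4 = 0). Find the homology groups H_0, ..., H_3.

H_0 ≅ Z,  H_1 ≅ Z,  H_2 ≅ Z,  H_3 = 0.

H_0: b_0 = 10 − 0 − 9 = 1; torsion from ∂_1 factors > 1: none. So H_0 ≅ Z.
H_1: b_1 = 24 − 9 − 14 = 1; torsion from ∂_2 factors > 1: none. So H_1 ≅ Z.
H_2: b_2 = 17 − 14 − 2 = 1; torsion from ∂_3 factors > 1: none. So H_2 ≅ Z.
H_3: b_3 = 2 − 2 − 0 = 0; torsion from ∂_4 factors > 1: none. So H_3 ≅ 0.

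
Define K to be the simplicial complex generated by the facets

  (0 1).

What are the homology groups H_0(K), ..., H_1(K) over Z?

H_0 ≅ Z,  H_1 = 0.

Fix the vertex order 0 < 1 and write every simplex with vertices in increasing order. Then dim K = 1 and the simplices of K are:

  0-simplices (2): [0], [1]
  1-simplices (1): [0,1]

so the chain groups are C_0 ≅ Z^2, C_1 ≅ Z^1.

The boundary map ∂_1: C_1 → C_0 is given by ∂[p,q] = [q] − [p]. For instance
  ∂[0,1] = [1] − [0].
The 2×1 boundary matrix has rank 1 and Smith normal form diag(1).

Computing H_k = (kernel of ∂_k) / (image of ∂_{k+1}):

  H_0: rank C_0 − rank ∂_1 = 2 − 1 = 1, and the invariant factors of ∂_1 are all 1, so H_0 = Z.
  H_1: rank ker ∂_1 − rank ∂_2 = (1 − 1) − 0 = 0, and there is no ∂_2, so H_1 = 0.

As a check, the Euler characteristic is 2 − 1 = 1, which agrees with 1 − 0 = 1.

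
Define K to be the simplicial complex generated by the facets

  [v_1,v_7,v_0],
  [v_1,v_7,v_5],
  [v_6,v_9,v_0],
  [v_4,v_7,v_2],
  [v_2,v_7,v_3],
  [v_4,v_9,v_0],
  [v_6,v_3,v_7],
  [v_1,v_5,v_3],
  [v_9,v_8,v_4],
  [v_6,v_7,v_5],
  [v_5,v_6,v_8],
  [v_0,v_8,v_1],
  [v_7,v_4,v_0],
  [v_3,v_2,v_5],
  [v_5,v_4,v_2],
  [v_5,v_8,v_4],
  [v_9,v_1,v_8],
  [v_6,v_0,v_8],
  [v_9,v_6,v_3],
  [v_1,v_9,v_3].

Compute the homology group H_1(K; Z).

K has 10 vertices, 30 edges, 20 triangles.
rank ∂_1 = 9, rank ∂_2 = 20 ⇒ b_1 = 30 − 9 − 20 = 1; ∂_2 has invariant factor(s) [2] giving torsion. So H_1 ≅ Z ⊕ Z/2Z.

H_1 = Z ⊕ Z/2Z.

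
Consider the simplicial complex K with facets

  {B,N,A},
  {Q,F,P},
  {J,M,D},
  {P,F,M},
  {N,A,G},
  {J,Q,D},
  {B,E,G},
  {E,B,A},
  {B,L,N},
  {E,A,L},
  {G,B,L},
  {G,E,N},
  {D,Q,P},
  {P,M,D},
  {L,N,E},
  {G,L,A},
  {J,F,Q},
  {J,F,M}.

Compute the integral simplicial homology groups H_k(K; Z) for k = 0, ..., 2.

H_0 = Z^2,  H_1 = Z/2,  H_2 = Z.

We work with the vertex ordering A < B < D < E < F < G < J < L < M < N < P < Q. The simplices of K, each written with vertices in increasing order, are:

  0-simplices (12): A, B, D, E, F, G, J, L, M, N, P, Q
  1-simplices (27): AB, AE, AG, AL, AN, BE, BG, BL, BN, DJ, DM, DP, DQ, EG, EL, EN, FJ, FM, FP, FQ, GL, GN, JM, JQ, LN, MP, PQ
  2-simplices (18): ABE, ABN, AEL, AGL, AGN, BEG, BGL, BLN, DJM, DJQ, DMP, DPQ, EGN, ELN, FJM, FJQ, FMP, FPQ

Hence C_0 ≅ Z^12, C_1 ≅ Z^27, C_2 ≅ Z^18.

Boundary ∂_1: C_1 → C_0 maps an edge to its endpoints' difference, ∂[p,q] = q − p. For instance
  ∂AN = N − A.
This gives a 12×27 integer matrix of rank 10; reducing to Smith normal form yields diagonal entries (1,1,1,1,1,1,1,1,1,1).

The boundary map ∂_2: C_2 → C_1 sends each 2-simplex [p,q,r] to [q,r] − [p,r] + [p,q]. For instance
  ∂AEL = EL − AL + AE,
  ∂FMP = MP − FP + FM.
The resulting 27×18 matrix has rank 17, and its Smith normal form has invariant factors (1,1,1,1,1,1,1,1,1,1,1,1,1,1,1,1,2).

Computing H_k = (kernel of ∂_k) / (image of ∂_{k+1}):

  H_0: rank C_0 − rank ∂_1 = 12 − 10 = 2, and the invariant factors of ∂_1 are all 1, so H_0 = Z^2.
  H_1: rank ker ∂_1 − rank ∂_2 = (27 − 10) − 17 = 0, and ∂_2 has invariant factor 2 > 1, so H_1 = Z/2.
  H_2: rank ker ∂_2 − rank ∂_3 = (18 − 17) − 0 = 1, and there is no ∂_3, so H_2 = Z.

As a check, the Euler characteristic is 12 − 27 + 18 = 3, which agrees with 2 − 0 + 1 = 3.
(K is a triangulation of the disjoint union of the 2-sphere S^2 and the real projective plane RP^2.)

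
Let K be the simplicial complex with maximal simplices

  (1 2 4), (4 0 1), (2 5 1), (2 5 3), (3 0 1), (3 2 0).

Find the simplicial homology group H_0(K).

Order the vertices as 0 < 1 < 2 < 3 < 4 < 5. Listing each simplex with vertices in this order, K has dimension 2 with simplices:

  0-simplices (6): [0], [1], [2], [3], [4], [5]
  1-simplices (12): [0,1], [0,2], [0,3], [0,4], [1,2], [1,3], [1,4], [1,5], [2,3], [2,4], [2,5], [3,5]
  2-simplices (6): [0,1,3], [0,1,4], [0,2,3], [1,2,4], [1,2,5], [2,3,5]

giving chain groups C_0 ≅ Z^6, C_1 ≅ Z^12, C_2 ≅ Z^6.

Boundary ∂_1: C_1 → C_0 is given by ∂[p,q] = [q] − [p].
This gives a 6×12 integer matrix of rank 5; reducing to Smith normal form yields diagonal entries (1,1,1,1,1).

The boundary map ∂_2: C_2 → C_1 maps a triangle to the signed sum of its edges. For instance
  ∂[1,2,5] = [2,5] − [1,5] + [1,2],
  ∂[0,1,4] = [1,4] − [0,4] + [0,1].
The resulting 12×6 matrix has rank 6, and its Smith normal form has invariant factors (1,1,1,1,1,1).

Computing H_k = (kernel of ∂_k) / (image of ∂_{k+1}):

  H_0: rank C_0 − rank ∂_1 = 6 − 5 = 1, and the invariant factors of ∂_1 are all 1, so H_0 = Z.

H_0 = Z.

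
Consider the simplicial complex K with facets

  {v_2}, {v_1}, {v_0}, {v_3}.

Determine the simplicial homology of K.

We work with the vertex ordering v_0 < v_1 < v_2 < v_3. The simplices of K, each written with vertices in increasing order, are:

  0-simplices (4): [v_0], [v_1], [v_2], [v_3]

so the chain groups are C_0 ≅ Z^4.

From H_k ≅ ker(∂_k) / im(∂_{k+1}) we obtain:

  H_0: rank C_0 − rank ∂_1 = 4 − 0 = 4, and there is no ∂_1, so H_0 ≅ Z^4.

(K is a triangulation of a set of 4 points.)

H_0 = Z^4.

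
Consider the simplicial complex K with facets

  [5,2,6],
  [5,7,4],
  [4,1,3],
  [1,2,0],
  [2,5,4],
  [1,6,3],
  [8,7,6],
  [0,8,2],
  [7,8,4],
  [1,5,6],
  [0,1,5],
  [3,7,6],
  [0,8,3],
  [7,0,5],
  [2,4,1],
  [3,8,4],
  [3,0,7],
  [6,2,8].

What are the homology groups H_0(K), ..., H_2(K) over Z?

Fix the vertex order 0 < 1 < 2 < 3 < 4 < 5 < 6 < 7 < 8 and write every simplex with vertices in increasing order. Then dim K = 2 and the simplices of K are:

  0-simplices (9): [0], [1], [2], [3], [4], [5], [6], [7], [8]
  1-simplices (27): (27 of them)
  2-simplices (18): [0,1,2], [0,1,5], [0,2,8], [0,3,7], [0,3,8], [0,5,7], [1,2,4], [1,3,4], [1,3,6], [1,5,6], [2,4,5], [2,5,6], [2,6,8], [3,4,8], [3,6,7], [4,5,7], [4,7,8], [6,7,8]

giving chain groups C_0 ≅ Z^9, C_1 ≅ Z^27, C_2 ≅ Z^18.

The boundary map ∂_1: C_1 → C_0 sends each edge [p,q] (with p < q) to q − p.
The resulting 9×27 matrix has rank 8, and its Smith normal form has invariant factors (1,1,1,1,1,1,1,1).

∂_2: C_2 → C_1 acts by ∂[p,q,r] = [q,r] − [p,r] + [p,q]. For instance
  ∂[3,4,8] = [4,8] − [3,8] + [3,4],
  ∂[4,7,8] = [7,8] − [4,8] + [4,7].
As a 27×18 matrix over Z this has rank 18, with invariant factors (1,1,1,1,1,1,1,1,1,1,1,1,1,1,1,1,1,2).

Now H_k = ker ∂_k / im ∂_{k+1}, so:

  H_0: rank C_0 − rank ∂_1 = 9 − 8 = 1, and the invariant factors of ∂_1 are all 1, so H_0 = Z.
  H_1: rank ker ∂_1 − rank ∂_2 = (27 − 8) − 18 = 1, and ∂_2 has invariant factor 2 > 1, so H_1 = Z ⊕ Z/2.
  H_2: rank ker ∂_2 − rank ∂_3 = (18 − 18) − 0 = 0, and there is no ∂_3, so H_2 = 0.

(K is a triangulation of the Klein bottle.)

H_0 ≅ Z,  H_1 ≅ Z ⊕ Z/2,  H_2 = 0.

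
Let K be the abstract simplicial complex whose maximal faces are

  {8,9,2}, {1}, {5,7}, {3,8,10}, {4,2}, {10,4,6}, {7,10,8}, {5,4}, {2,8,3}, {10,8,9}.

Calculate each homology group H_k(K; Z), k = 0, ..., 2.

Take the total order 1 < 2 < 3 < 4 < 5 < 6 < 7 < 8 < 9 < 10 on the vertex set. Then K (dimension 2) consists of the simplices:

  0-simplices (10): [1], [2], [3], [4], [5], [6], [7], [8], [9], [10]
  1-simplices (16): [2,3], [2,4], [2,8], [2,9], [3,8], [3,10], [4,5], [4,6], [4,10], [5,7], [6,10], [7,8], [7,10], [8,9], [8,10], [9,10]
  2-simplices (6): [2,3,8], [2,8,9], [3,8,10], [4,6,10], [7,8,10], [8,9,10]

giving chain groups C_0 ≅ Z^10, C_1 ≅ Z^16, C_2 ≅ Z^6.

Boundary ∂_1: C_1 → C_0 sends each edge [p,q] (with p < q) to q − p. For instance
  ∂[2,4] = [4] − [2].
The resulting 10×16 matrix has rank 8, and its Smith normal form has invariant factors (1,1,1,1,1,1,1,1).

∂_2: C_2 → C_1 sends each 2-simplex [p,q,r] to [q,r] − [p,r] + [p,q]. For instance
  ∂[3,8,10] = [8,10] − [3,10] + [3,8],
  ∂[7,8,10] = [8,10] − [7,10] + [7,8].
As a 16×6 matrix over Z this has rank 6, with invariant factors (1,1,1,1,1,1).

Computing H_k = (kernel of ∂_k) / (image of ∂_{k+1}):

  H_0: rank C_0 − rank ∂_1 = 10 − 8 = 2, and the invariant factors of ∂_1 are all 1, so H_0 = Z^2.
  H_1: rank ker ∂_1 − rank ∂_2 = (16 − 8) − 6 = 2, and the invariant factors of ∂_2 are all 1, so H_1 = Z^2.
  H_2: rank ker ∂_2 − rank ∂_3 = (6 − 6) − 0 = 0, and there is no ∂_3, so H_2 = 0.

As a check, the Euler characteristic is 10 − 16 + 6 = 0, which agrees with 2 − 2 + 0 = 0.

H_0 = Z^2,  H_1 = Z^2,  H_2 = 0.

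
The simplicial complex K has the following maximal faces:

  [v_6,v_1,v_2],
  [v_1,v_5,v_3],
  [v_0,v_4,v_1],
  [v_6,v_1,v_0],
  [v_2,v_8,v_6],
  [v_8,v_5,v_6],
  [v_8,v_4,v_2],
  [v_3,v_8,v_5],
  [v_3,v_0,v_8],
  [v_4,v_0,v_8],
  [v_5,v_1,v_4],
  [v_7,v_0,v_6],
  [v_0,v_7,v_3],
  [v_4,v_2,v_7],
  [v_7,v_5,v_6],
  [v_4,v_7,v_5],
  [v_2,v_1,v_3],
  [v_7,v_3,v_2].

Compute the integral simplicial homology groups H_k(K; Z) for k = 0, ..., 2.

We work with the vertex ordering v_0 < v_1 < v_2 < v_3 < v_4 < v_5 < v_6 < v_7 < v_8. The simplices of K, each written with vertices in increasing order, are:

  0-simplices (9): [v_0], [v_1], [v_2], [v_3], [v_4], [v_5], [v_6], [v_7], [v_8]
  1-simplices (27): (27 of them)
  2-simplices (18): (18 of them)

giving chain groups C_0 ≅ Z^9, C_1 ≅ Z^27, C_2 ≅ Z^18.

∂_1: C_1 → C_0 sends each edge [p,q] (with p < q) to q − p. For instance
  ∂[v_2,v_7] = [v_7] − [v_2].
The 9×27 boundary matrix has rank 8 and Smith normal form diag(1,1,1,1,1,1,1,1).

Boundary ∂_2: C_2 → C_1 acts by ∂[p,q,r] = [q,r] − [p,r] + [p,q]. For instance
  ∂[v_4,v_5,v_7] = [v_5,v_7] − [v_4,v_7] + [v_4,v_5],
  ∂[v_1,v_2,v_3] = [v_2,v_3] − [v_1,v_3] + [v_1,v_2].
The 27×18 boundary matrix has rank 17 and Smith normal form diag(1,1,1,1,1,1,1,1,1,1,1,1,1,1,1,1,1).

From H_k ≅ ker(∂_k) / im(∂_{k+1}) we obtain:

  H_0: rank C_0 − rank ∂_1 = 9 − 8 = 1, and the invariant factors of ∂_1 are all 1, so H_0 = Z.
  H_1: rank ker ∂_1 − rank ∂_2 = (27 − 8) − 17 = 2, and the invariant factors of ∂_2 are all 1, so H_1 = Z^2.
  H_2: rank ker ∂_2 − rank ∂_3 = (18 − 17) − 0 = 1, and there is no ∂_3, so H_2 = Z.

H_0 ≅ Z,  H_1 ≅ Z^2,  H_2 ≅ Z.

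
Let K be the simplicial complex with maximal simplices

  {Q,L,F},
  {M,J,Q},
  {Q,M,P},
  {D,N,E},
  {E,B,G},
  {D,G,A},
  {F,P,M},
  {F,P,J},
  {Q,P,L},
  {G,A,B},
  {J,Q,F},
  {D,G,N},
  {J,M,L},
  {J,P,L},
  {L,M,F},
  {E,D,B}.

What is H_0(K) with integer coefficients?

Take the total order A < B < D < E < F < G < J < L < M < N < P < Q on the vertex set. Then K (dimension 2) consists of the simplices:

  0-simplices (12): A, B, D, E, F, G, J, L, M, N, P, Q
  1-simplices (27): AB, AD, AG, BD, BE, BG, DE, DG, DN, EG, EN, FJ, FL, FM, FP, FQ, GN, JL, JM, JP, JQ, LM, LP, LQ, MP, MQ, PQ
  2-simplices (16): ABG, ADG, BDE, BEG, DEN, DGN, FJP, FJQ, FLM, FLQ, FMP, JLM, JLP, JMQ, LPQ, MPQ

so the chain groups are C_0 ≅ Z^12, C_1 ≅ Z^27, C_2 ≅ Z^16.

The boundary map ∂_1: C_1 → C_0 maps an edge to its endpoints' difference, ∂[p,q] = q − p. For instance
  ∂LQ = Q − L.
This gives a 12×27 integer matrix of rank 10; reducing to Smith normal form yields diagonal entries (1,1,1,1,1,1,1,1,1,1).

Boundary ∂_2: C_2 → C_1 acts by ∂[p,q,r] = [q,r] − [p,r] + [p,q]. For instance
  ∂BEG = EG − BG + BE,
  ∂JLP = LP − JP + JL.
This gives a 27×16 integer matrix of rank 16; reducing to Smith normal form yields diagonal entries (1,1,1,1,1,1,1,1,1,1,1,1,1,1,1,2).

Reading off H_k = ker ∂_k / im ∂_{k+1}:

  H_0: rank C_0 − rank ∂_1 = 12 − 10 = 2, and the invariant factors of ∂_1 are all 1, so H_0 ≅ Z^2.

(K is a triangulation of the disjoint union of the real projective plane RP^2 and the cylinder S^1 x I.)

H_0 ≅ Z^2.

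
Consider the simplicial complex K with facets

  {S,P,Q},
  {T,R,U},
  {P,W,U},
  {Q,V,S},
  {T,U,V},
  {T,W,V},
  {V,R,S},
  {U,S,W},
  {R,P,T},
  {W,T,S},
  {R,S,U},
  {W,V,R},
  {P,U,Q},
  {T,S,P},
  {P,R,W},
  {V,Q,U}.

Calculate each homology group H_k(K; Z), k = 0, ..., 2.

We work with the vertex ordering P < Q < R < S < T < U < V < W. The simplices of K, each written with vertices in increasing order, are:

  0-simplices (8): P, Q, R, S, T, U, V, W
  1-simplices (24): PQ, PR, PS, PT, PU, PW, QS, QU, QV, RS, RT, RU, RV, RW, ST, SU, SV, SW, TU, TV, TW, UV, UW, VW
  2-simplices (16): PQS, PQU, PRT, PRW, PST, PUW, QSV, QUV, RSU, RSV, RTU, RVW, STW, SUW, TUV, TVW

giving chain groups C_0 ≅ Z^8, C_1 ≅ Z^24, C_2 ≅ Z^16.

Boundary ∂_1: C_1 → C_0 is given by ∂[p,q] = [q] − [p].
The 8×24 boundary matrix has rank 7 and Smith normal form diag(1,1,1,1,1,1,1).

The boundary map ∂_2: C_2 → C_1 sends each 2-simplex [p,q,r] to [q,r] − [p,r] + [p,q]. For instance
  ∂RTU = TU − RU + RT,
  ∂RSV = SV − RV + RS.
This gives a 24×16 integer matrix of rank 15; reducing to Smith normal form yields diagonal entries (1,1,1,1,1,1,1,1,1,1,1,1,1,1,1).

From H_k ≅ ker(∂_k) / im(∂_{k+1}) we obtain:

  H_0: rank C_0 − rank ∂_1 = 8 − 7 = 1, and the invariant factors of ∂_1 are all 1, so H_0 = Z.
  H_1: rank ker ∂_1 − rank ∂_2 = (24 − 7) − 15 = 2, and the invariant factors of ∂_2 are all 1, so H_1 = Z^2.
  H_2: rank ker ∂_2 − rank ∂_3 = (16 − 15) − 0 = 1, and there is no ∂_3, so H_2 = Z.

(K is a triangulation of the torus T^2.)

H_0 = Z,  H_1 = Z^2,  H_2 = Z.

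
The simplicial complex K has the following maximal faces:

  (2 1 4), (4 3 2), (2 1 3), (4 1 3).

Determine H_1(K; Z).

Take the total order 1 < 2 < 3 < 4 on the vertex set. Then K (dimension 2) consists of the simplices:

  0-simplices (4): [1], [2], [3], [4]
  1-simplices (6): [1,2], [1,3], [1,4], [2,3], [2,4], [3,4]
  2-simplices (4): [1,2,3], [1,2,4], [1,3,4], [2,3,4]

giving chain groups C_0 ≅ Z^4, C_1 ≅ Z^6, C_2 ≅ Z^4.

The boundary map ∂_1: C_1 → C_0 is given by ∂[p,q] = [q] − [p].
As a 4×6 matrix over Z this has rank 3, with invariant factors (1,1,1).

Boundary ∂_2: C_2 → C_1 acts by ∂[p,q,r] = [q,r] − [p,r] + [p,q]. For instance
  ∂[1,2,4] = [2,4] − [1,4] + [1,2],
  ∂[1,3,4] = [3,4] − [1,4] + [1,3].
The 6×4 boundary matrix has rank 3 and Smith normal form diag(1,1,1).

Now H_k = ker ∂_k / im ∂_{k+1}, so:

  H_1: rank ker ∂_1 − rank ∂_2 = (6 − 3) − 3 = 0, and the invariant factors of ∂_2 are all 1, so H_1 ≅ 0.

(K is a triangulation of the 2-sphere S^2.)

H_1 = 0.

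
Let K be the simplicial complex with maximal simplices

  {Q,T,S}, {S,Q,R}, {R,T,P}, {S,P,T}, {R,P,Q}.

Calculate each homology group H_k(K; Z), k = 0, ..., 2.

Fix the vertex order P < Q < R < S < T and write every simplex with vertices in increasing order. Then dim K = 2 and the simplices of K are:

  0-simplices (5): P, Q, R, S, T
  1-simplices (10): PQ, PR, PS, PT, QR, QS, QT, RS, RT, ST
  2-simplices (5): PQR, PRT, PST, QRS, QST

so the chain groups are C_0 ≅ Z^5, C_1 ≅ Z^10, C_2 ≅ Z^5.

∂_1: C_1 → C_0 sends each edge [p,q] (with p < q) to q − p.
The resulting 5×10 matrix has rank 4, and its Smith normal form has invariant factors (1,1,1,1).

∂_2: C_2 → C_1 sends each 2-simplex [p,q,r] to [q,r] − [p,r] + [p,q]. For instance
  ∂QRS = RS − QS + QR,
  ∂PQR = QR − PR + PQ.
The resulting 10×5 matrix has rank 5, and its Smith normal form has invariant factors (1,1,1,1,1).

From H_k ≅ ker(∂_k) / im(∂_{k+1}) we obtain:

  H_0: rank C_0 − rank ∂_1 = 5 − 4 = 1, and the invariant factors of ∂_1 are all 1, so H_0 = Z.
  H_1: rank ker ∂_1 − rank ∂_2 = (10 − 4) − 5 = 1, and the invariant factors of ∂_2 are all 1, so H_1 = Z.
  H_2: rank ker ∂_2 − rank ∂_3 = (5 − 5) − 0 = 0, and there is no ∂_3, so H_2 = 0.

H_0 = Z,  H_1 = Z,  H_2 = 0.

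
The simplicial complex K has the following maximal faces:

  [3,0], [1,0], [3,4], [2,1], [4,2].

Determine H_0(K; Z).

Fix the vertex order 0 < 1 < 2 < 3 < 4 and write every simplex with vertices in increasing order. Then dim K = 1 and the simplices of K are:

  0-simplices (5): [0], [1], [2], [3], [4]
  1-simplices (5): [0,1], [0,3], [1,2], [2,4], [3,4]

Hence C_0 ≅ Z^5, C_1 ≅ Z^5.

∂_1: C_1 → C_0 is given by ∂[p,q] = [q] − [p].
As a 5×5 matrix over Z this has rank 4, with invariant factors (1,1,1,1).

Now H_k = ker ∂_k / im ∂_{k+1}, so:

  H_0: rank C_0 − rank ∂_1 = 5 − 4 = 1, and the invariant factors of ∂_1 are all 1, so H_0 ≅ Z.

H_0 = Z.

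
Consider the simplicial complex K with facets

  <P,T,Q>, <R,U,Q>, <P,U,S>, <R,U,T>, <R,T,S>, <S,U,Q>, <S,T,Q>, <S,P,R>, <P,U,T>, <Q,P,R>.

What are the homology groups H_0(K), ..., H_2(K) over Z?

H_0 = Z,  H_1 = Z_2,  H_2 = 0.

We work with the vertex ordering P < Q < R < S < T < U. The simplices of K, each written with vertices in increasing order, are:

  0-simplices (6): P, Q, R, S, T, U
  1-simplices (15): PQ, PR, PS, PT, PU, QR, QS, QT, QU, RS, RT, RU, ST, SU, TU
  2-simplices (10): PQR, PQT, PRS, PSU, PTU, QRU, QST, QSU, RST, RTU

giving chain groups C_0 ≅ Z^6, C_1 ≅ Z^15, C_2 ≅ Z^10.

The boundary map ∂_1: C_1 → C_0 sends each edge [p,q] (with p < q) to q − p. For instance
  ∂QT = T − Q.
This gives a 6×15 integer matrix of rank 5; reducing to Smith normal form yields diagonal entries (1,1,1,1,1).

∂_2: C_2 → C_1 maps a triangle to the signed sum of its edges. For instance
  ∂QRU = RU − QU + QR,
  ∂RTU = TU − RU + RT.
As a 15×10 matrix over Z this has rank 10, with invariant factors (1,1,1,1,1,1,1,1,1,2).

Now H_k = ker ∂_k / im ∂_{k+1}, so:

  H_0: rank C_0 − rank ∂_1 = 6 − 5 = 1, and the invariant factors of ∂_1 are all 1, so H_0 ≅ Z.
  H_1: rank ker ∂_1 − rank ∂_2 = (15 − 5) − 10 = 0, and ∂_2 has invariant factor 2 > 1, so H_1 ≅ Z_2.
  H_2: rank ker ∂_2 − rank ∂_3 = (10 − 10) − 0 = 0, and there is no ∂_3, so H_2 ≅ 0.

(K is a triangulation of the real projective plane RP^2.)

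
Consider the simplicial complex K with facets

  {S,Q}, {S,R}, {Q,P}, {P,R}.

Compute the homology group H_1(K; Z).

We work with the vertex ordering P < Q < R < S. The simplices of K, each written with vertices in increasing order, are:

  0-simplices (4): P, Q, R, S
  1-simplices (4): PQ, PR, QS, RS

Hence C_0 ≅ Z^4, C_1 ≅ Z^4.

Boundary ∂_1: C_1 → C_0 is given by ∂[p,q] = [q] − [p]. For instance
  ∂QS = S − Q.
This gives a 4×4 integer matrix of rank 3; reducing to Smith normal form yields diagonal entries (1,1,1).

Now H_k = ker ∂_k / im ∂_{k+1}, so:

  H_1: rank ker ∂_1 − rank ∂_2 = (4 − 3) − 0 = 1, and there is no ∂_2, so H_1 = Z.

(K is a triangulation of the circle S^1.)

H_1 = Z.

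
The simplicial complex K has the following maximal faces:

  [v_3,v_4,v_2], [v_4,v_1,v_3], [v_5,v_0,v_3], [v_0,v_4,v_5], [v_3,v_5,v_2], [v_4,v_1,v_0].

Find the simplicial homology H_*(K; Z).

Order the vertices as v_0 < v_1 < v_2 < v_3 < v_4 < v_5. Listing each simplex with vertices in this order, K has dimension 2 with simplices:

  0-simplices (6): [v_0], [v_1], [v_2], [v_3], [v_4], [v_5]
  1-simplices (12): [v_0,v_1], [v_0,v_3], [v_0,v_4], [v_0,v_5], [v_1,v_3], [v_1,v_4], [v_2,v_3], [v_2,v_4], [v_2,v_5], [v_3,v_4], [v_3,v_5], [v_4,v_5]
  2-simplices (6): [v_0,v_1,v_4], [v_0,v_3,v_5], [v_0,v_4,v_5], [v_1,v_3,v_4], [v_2,v_3,v_4], [v_2,v_3,v_5]

Hence C_0 ≅ Z^6, C_1 ≅ Z^12, C_2 ≅ Z^6.

∂_1: C_1 → C_0 maps an edge to its endpoints' difference, ∂[p,q] = q − p. For instance
  ∂[v_4,v_5] = [v_5] − [v_4].
The resulting 6×12 matrix has rank 5, and its Smith normal form has invariant factors (1,1,1,1,1).

∂_2: C_2 → C_1 acts by ∂[p,q,r] = [q,r] − [p,r] + [p,q]. For instance
  ∂[v_2,v_3,v_5] = [v_3,v_5] − [v_2,v_5] + [v_2,v_3],
  ∂[v_0,v_1,v_4] = [v_1,v_4] − [v_0,v_4] + [v_0,v_1].
The resulting 12×6 matrix has rank 6, and its Smith normal form has invariant factors (1,1,1,1,1,1).

Reading off H_k = ker ∂_k / im ∂_{k+1}:

  H_0: rank C_0 − rank ∂_1 = 6 − 5 = 1, and the invariant factors of ∂_1 are all 1, so H_0 = Z.
  H_1: rank ker ∂_1 − rank ∂_2 = (12 − 5) − 6 = 1, and the invariant factors of ∂_2 are all 1, so H_1 = Z.
  H_2: rank ker ∂_2 − rank ∂_3 = (6 − 6) − 0 = 0, and there is no ∂_3, so H_2 = 0.

As a check, the Euler characteristic is 6 − 12 + 6 = 0, which agrees with 1 − 1 + 0 = 0.

H_0 = Z,  H_1 = Z,  H_2 = 0.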